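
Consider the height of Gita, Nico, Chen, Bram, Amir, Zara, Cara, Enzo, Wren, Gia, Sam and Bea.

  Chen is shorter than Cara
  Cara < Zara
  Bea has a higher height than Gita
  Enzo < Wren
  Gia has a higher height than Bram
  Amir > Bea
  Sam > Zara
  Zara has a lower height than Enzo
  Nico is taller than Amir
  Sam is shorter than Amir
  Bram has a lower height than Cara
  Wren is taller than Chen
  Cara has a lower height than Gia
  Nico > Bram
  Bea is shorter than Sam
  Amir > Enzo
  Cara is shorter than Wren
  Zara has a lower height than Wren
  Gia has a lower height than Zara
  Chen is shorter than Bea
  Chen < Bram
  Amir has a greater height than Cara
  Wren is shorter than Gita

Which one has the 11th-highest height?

Bram

The consecutive relations fix a unique order: Chen < Bram < Cara < Gia < Zara < Enzo < Wren < Gita < Bea < Sam < Amir < Nico.
Counting 11 from the largest end gives Bram.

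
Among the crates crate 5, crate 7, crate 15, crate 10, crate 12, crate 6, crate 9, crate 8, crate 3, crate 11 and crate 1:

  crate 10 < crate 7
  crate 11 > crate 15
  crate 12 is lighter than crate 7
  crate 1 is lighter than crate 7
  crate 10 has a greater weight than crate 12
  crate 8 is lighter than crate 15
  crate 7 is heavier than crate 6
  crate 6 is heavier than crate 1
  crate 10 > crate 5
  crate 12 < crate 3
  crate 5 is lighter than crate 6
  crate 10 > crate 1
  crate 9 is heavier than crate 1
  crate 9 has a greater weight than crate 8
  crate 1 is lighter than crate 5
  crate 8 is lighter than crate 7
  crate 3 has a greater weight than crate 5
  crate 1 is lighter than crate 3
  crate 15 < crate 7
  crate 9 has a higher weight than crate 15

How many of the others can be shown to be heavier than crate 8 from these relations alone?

Directly above crate 8: crate 15, crate 9, crate 7.
One step further: crate 11 (4 so far).
No other element is forced above crate 8 by the given relations, so the count is 4.

4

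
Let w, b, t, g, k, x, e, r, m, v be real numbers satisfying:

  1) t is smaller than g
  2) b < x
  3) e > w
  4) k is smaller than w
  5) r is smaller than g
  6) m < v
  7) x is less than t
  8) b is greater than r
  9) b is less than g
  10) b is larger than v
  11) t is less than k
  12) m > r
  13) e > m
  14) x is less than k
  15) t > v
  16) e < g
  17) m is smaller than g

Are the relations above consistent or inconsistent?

Every relation is compatible with r < m < v < b < x < t < k < w < e < g; the set is consistent.

consistent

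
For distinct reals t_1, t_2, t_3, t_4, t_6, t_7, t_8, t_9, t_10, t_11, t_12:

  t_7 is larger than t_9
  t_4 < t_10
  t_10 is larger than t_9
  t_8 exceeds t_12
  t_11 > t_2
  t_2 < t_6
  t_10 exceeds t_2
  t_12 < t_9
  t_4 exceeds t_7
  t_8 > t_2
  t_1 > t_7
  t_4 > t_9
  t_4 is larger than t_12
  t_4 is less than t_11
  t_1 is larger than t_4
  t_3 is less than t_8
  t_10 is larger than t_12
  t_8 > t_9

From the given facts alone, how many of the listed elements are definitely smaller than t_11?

5

The elements the relations force below t_11 are t_12, t_9, t_7, t_2, t_4 — no chain reaches any other.
That is 5.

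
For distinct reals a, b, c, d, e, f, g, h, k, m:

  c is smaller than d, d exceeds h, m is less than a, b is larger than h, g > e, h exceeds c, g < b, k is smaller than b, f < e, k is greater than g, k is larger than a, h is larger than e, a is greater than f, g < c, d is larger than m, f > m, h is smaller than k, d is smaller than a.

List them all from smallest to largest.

The consecutive links are each given: m < f; f < e; e < g; g < c; c < h; h < d; d < a; a < k; k < b.

m < f < e < g < c < h < d < a < k < b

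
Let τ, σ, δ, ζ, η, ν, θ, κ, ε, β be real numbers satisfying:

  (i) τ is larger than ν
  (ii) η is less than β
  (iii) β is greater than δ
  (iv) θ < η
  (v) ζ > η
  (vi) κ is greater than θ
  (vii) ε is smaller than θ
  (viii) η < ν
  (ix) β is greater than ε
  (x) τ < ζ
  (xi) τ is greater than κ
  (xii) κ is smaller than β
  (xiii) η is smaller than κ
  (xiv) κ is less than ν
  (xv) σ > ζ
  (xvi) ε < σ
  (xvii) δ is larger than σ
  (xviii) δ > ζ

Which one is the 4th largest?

Piecing the relations together gives one ordering: ε < θ < η < κ < ν < τ < ζ < σ < δ < β.
Counting 4 from the largest end gives ζ.

ζ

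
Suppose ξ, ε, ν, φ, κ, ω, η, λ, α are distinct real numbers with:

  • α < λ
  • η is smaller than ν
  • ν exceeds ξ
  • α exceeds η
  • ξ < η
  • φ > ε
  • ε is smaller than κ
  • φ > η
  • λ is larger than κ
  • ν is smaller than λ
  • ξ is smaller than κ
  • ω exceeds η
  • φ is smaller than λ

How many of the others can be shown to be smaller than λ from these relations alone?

From λ the given relations immediately reach ν, κ, α, φ.
From those, ξ, η, ε — 7 in total.
Nothing else is reachable below λ; 7 in all.

7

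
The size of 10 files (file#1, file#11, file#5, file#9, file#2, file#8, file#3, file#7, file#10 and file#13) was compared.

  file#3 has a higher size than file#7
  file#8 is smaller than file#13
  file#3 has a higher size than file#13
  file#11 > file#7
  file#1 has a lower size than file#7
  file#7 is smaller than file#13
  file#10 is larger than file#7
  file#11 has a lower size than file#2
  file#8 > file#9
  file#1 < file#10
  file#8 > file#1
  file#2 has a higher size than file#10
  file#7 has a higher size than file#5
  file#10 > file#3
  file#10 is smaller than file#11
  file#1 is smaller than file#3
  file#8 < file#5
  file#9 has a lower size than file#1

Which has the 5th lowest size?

file#7

Chaining the given pairs: file#9 < file#1 < file#8 < file#5 < file#7 < file#13 < file#3 < file#10 < file#11 < file#2.
Counting 5 from the smallest end gives file#7.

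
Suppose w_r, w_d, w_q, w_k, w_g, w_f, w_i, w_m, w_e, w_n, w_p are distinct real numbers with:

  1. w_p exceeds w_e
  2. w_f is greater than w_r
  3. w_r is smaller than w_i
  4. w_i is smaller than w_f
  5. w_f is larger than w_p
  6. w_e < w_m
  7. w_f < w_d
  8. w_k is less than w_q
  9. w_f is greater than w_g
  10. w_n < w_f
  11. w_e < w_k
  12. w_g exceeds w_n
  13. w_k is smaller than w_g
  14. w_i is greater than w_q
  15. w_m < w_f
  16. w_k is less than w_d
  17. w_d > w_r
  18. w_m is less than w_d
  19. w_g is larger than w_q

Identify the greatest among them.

w_e is not greatest since w_e < w_k; w_k is not greatest since w_k < w_q; w_r is not greatest since w_r < w_i; w_q is not greatest since w_q < w_i; w_p is not greatest since w_p < w_f; w_i is not greatest since w_i < w_f; w_n is not greatest since w_n < w_g; w_m is not greatest since w_m < w_d; w_g is not greatest since w_g < w_f; w_f is not greatest since w_f < w_d.
Only w_d has nothing above it, so w_d is the greatest.

w_d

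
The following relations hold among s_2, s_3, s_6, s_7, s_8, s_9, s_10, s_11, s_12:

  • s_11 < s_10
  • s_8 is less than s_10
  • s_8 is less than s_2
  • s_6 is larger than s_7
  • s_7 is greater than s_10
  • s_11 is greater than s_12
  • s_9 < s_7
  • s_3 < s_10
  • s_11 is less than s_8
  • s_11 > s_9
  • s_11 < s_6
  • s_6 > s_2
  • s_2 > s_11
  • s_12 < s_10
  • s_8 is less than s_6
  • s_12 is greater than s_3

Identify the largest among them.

s_6

s_9 is not greatest since s_9 < s_7; s_3 is not greatest since s_3 < s_12; s_12 is not greatest since s_12 < s_11; s_11 is not greatest since s_11 < s_6; s_8 is not greatest since s_8 < s_10; s_2 is not greatest since s_2 < s_6; s_10 is not greatest since s_10 < s_7; s_7 is not greatest since s_7 < s_6.
Only s_6 has nothing above it, so s_6 is the largest.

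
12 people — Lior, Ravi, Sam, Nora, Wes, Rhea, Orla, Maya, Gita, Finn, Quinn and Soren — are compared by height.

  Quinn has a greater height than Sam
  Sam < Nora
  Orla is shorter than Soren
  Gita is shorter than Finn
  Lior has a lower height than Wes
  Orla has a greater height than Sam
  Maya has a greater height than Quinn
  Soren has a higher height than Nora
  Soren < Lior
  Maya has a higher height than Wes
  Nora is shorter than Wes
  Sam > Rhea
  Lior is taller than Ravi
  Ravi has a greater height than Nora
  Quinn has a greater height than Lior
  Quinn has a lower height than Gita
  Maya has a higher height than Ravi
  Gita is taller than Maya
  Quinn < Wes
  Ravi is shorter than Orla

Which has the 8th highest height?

Orla

The consecutive relations fix a unique order: Rhea < Sam < Nora < Ravi < Orla < Soren < Lior < Quinn < Wes < Maya < Gita < Finn.
Counting 8 from the largest end gives Orla.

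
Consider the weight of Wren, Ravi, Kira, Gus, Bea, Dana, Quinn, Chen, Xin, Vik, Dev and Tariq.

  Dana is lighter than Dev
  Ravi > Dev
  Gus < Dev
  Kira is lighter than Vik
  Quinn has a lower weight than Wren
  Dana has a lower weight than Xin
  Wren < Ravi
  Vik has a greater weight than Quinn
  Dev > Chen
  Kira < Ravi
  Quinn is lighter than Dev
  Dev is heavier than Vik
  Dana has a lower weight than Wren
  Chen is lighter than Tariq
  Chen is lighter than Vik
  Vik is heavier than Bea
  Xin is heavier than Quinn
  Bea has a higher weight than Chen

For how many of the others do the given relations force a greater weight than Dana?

4

Directly above Dana: Xin, Dev, Wren.
One step further: Ravi (4 so far).
No other element is forced above Dana by the given relations, so the count is 4.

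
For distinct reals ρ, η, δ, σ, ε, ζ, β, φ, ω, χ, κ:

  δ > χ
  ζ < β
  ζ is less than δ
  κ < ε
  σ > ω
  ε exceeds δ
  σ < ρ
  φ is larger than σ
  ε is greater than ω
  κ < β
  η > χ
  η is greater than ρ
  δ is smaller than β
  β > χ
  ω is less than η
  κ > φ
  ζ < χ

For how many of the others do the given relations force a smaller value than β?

From β the given relations immediately reach ζ, χ, κ, δ.
From those, φ — 5 in total.
From those, σ — 6 in total.
From those, ω — 7 in total.
No other element is forced below β by the given relations, so the count is 7.

7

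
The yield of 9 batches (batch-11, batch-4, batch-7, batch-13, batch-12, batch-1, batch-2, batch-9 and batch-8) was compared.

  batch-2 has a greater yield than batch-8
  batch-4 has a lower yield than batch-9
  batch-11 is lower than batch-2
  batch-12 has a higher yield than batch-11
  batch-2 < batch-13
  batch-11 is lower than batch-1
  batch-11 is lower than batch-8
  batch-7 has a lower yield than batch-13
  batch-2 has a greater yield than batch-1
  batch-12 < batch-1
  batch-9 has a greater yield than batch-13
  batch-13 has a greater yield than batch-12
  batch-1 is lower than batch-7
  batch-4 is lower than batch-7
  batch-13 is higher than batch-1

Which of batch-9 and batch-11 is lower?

batch-11

batch-11 < batch-12 and batch-12 < batch-1 give batch-11 < batch-1.
Then batch-1 < batch-2 extends the chain to batch-2.
With batch-2 < batch-13: batch-11 < batch-12 < batch-1 < batch-2 < batch-13.
With batch-13 < batch-9: batch-11 < batch-12 < batch-1 < batch-2 < batch-13 < batch-9.
So batch-11 < batch-9; batch-11 is the lower of the two.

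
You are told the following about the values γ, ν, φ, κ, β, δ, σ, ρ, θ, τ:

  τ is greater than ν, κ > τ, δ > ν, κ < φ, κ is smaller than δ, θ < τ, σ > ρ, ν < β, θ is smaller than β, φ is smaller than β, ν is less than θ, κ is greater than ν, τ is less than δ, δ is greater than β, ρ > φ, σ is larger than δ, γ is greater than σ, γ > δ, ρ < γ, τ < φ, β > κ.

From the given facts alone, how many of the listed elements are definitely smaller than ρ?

5

Directly below ρ: φ.
One step further: τ, κ (3 so far).
One step further: ν, θ (5 so far).
No other element is forced below ρ by the given relations, so the count is 5.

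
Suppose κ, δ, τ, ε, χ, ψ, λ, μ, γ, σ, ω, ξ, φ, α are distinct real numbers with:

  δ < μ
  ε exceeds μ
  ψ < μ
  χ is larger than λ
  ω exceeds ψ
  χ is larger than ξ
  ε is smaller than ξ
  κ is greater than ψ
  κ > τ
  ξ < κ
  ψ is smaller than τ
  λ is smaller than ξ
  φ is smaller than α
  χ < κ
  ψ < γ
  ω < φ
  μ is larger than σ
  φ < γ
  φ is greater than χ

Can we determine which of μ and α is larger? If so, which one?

α

μ < ε < ξ < χ < φ < α, by transitivity through ε, ξ, χ, φ.
So α is larger.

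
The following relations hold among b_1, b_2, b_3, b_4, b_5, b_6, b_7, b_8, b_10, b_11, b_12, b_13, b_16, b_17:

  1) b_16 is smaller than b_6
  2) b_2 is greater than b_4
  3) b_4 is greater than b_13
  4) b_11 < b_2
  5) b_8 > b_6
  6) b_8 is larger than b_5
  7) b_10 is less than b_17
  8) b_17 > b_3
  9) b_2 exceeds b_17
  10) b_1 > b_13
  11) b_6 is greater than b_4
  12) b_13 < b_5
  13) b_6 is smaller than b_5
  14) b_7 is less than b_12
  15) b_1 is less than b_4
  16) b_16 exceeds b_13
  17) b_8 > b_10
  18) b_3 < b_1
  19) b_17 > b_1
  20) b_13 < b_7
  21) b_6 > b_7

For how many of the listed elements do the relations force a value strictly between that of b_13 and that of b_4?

Chaining upward from b_13 reaches: b_16, b_7, b_1, b_12, b_6, b_5, b_8, b_17, b_2.
Chaining downward from b_4 reaches: b_3, b_1.
Strictly between b_13 and b_4 are those in both lists: b_1 — 1 element.

1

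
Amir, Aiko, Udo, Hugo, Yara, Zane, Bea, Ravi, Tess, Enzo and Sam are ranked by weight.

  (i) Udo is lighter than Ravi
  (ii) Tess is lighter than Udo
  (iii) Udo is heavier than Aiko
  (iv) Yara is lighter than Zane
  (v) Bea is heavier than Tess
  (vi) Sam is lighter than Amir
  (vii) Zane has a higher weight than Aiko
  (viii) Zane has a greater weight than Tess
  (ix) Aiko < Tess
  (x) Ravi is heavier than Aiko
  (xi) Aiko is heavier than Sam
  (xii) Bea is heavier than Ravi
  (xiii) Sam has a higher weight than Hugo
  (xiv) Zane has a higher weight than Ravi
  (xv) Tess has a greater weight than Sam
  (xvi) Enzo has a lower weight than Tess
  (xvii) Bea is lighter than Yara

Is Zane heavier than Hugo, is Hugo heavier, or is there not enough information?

Chaining the given relations: Hugo < Sam < Aiko < Tess < Udo < Ravi < Bea < Yara < Zane.
So Zane is heavier.

Zane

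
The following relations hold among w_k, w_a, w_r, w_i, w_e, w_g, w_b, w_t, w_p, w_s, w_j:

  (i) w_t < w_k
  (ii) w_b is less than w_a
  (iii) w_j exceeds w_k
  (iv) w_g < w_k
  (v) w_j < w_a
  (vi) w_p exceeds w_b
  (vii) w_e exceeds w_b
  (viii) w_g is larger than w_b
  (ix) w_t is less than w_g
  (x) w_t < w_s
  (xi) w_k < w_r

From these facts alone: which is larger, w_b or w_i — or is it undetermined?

undetermined

Following every chain through w_b: above w_b we get w_g, w_e, w_k, w_j, w_a, w_p, w_r.
w_i is not reached, and no chain runs the other way from w_i to w_b.
So the given relations leave the order of w_b and w_i undetermined.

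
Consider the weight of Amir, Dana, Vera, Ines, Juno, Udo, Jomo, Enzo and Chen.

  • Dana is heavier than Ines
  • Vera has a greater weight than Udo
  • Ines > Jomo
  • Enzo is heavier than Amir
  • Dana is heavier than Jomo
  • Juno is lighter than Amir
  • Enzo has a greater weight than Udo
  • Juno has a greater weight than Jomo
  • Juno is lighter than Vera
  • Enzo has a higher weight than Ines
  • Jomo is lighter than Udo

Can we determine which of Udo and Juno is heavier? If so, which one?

Following every chain through Udo: above Udo we get Enzo, Vera; below Udo we get Jomo.
Juno is not reached, and no chain runs the other way from Juno to Udo.
So the given relations leave the order of Udo and Juno undetermined.

undetermined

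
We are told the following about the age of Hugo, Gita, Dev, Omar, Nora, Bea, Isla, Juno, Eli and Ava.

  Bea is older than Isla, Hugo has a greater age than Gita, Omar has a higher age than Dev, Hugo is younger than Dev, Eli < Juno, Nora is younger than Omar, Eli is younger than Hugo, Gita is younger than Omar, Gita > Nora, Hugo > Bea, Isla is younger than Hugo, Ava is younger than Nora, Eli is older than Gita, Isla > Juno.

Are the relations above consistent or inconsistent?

consistent

Every relation is compatible with Ava < Nora < Gita < Eli < Juno < Isla < Bea < Hugo < Dev < Omar; the set is consistent.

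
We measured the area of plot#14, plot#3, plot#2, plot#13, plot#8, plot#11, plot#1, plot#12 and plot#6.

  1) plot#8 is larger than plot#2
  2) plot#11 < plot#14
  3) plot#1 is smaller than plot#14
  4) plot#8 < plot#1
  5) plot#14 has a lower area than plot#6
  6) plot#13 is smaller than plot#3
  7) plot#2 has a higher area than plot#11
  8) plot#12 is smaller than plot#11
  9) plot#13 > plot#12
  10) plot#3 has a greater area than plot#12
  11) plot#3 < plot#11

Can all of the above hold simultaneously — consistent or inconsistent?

consistent

Every relation is compatible with plot#12 < plot#13 < plot#3 < plot#11 < plot#2 < plot#8 < plot#1 < plot#14 < plot#6; the set is consistent.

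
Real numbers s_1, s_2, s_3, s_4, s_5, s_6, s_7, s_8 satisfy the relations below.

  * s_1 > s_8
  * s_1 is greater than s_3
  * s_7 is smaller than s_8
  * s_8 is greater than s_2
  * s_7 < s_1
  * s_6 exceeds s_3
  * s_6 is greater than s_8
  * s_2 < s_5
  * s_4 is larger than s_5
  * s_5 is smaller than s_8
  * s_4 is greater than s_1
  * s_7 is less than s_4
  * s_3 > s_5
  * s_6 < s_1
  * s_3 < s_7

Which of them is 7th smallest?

s_1

Chaining the given pairs: s_2 < s_5 < s_3 < s_7 < s_8 < s_6 < s_1 < s_4.
Counting 7 from the smallest end gives s_1.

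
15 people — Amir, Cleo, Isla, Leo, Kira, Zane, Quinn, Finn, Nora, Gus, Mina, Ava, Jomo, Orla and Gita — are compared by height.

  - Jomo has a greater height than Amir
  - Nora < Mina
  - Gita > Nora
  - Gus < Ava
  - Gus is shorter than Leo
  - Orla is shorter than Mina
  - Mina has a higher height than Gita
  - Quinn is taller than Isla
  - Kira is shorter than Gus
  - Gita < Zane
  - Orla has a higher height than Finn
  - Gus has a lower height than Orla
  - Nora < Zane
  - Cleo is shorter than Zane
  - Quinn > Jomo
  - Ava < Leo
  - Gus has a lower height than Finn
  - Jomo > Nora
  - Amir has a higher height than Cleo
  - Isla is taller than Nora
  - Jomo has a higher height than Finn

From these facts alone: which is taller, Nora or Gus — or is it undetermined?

Following every chain through Nora: above Nora we get Isla, Gita, Mina, Zane, Jomo, Quinn.
Gus is not reached, and no chain runs the other way from Gus to Nora.
So the given relations leave the order of Nora and Gus undetermined.

undetermined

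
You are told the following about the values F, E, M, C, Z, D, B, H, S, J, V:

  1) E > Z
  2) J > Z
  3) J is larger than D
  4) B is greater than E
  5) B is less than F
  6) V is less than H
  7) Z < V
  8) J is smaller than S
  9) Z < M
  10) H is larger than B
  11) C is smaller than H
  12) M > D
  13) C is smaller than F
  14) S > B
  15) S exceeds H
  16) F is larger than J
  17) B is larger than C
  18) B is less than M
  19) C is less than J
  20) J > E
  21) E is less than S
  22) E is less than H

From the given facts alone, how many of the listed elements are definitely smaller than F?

6

Directly below F: C, B, J.
One step further: Z, E, D (6 so far).
Nothing else is reachable below F; 6 in all.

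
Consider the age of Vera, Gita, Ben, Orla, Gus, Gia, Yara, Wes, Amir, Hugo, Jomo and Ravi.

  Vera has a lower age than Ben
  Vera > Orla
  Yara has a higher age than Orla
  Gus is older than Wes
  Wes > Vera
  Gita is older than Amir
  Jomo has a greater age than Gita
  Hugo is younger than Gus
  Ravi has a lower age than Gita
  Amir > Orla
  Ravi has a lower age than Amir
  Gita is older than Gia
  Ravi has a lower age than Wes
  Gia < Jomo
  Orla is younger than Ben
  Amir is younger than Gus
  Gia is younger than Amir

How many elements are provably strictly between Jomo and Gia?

2

The relations place Gia below Jomo. An element lies strictly between them when it is forced above Gia and also forced below Jomo.
Above Gia: {Amir, Gita, Gus}. Below Jomo: {Orla, Ravi, Amir, Gita}.
Intersection: {Amir, Gita} — 2.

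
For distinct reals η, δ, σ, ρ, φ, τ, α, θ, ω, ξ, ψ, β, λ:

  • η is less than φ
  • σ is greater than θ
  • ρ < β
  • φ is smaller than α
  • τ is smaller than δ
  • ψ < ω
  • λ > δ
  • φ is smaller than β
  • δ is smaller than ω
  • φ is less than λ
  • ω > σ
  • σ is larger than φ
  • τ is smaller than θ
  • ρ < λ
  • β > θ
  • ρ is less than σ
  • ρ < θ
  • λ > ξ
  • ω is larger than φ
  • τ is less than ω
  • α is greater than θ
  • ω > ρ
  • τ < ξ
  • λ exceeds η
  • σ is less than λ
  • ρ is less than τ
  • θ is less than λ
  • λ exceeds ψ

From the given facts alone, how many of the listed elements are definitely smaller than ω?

The elements the relations force below ω are η, ρ, τ, θ, φ, σ, ψ, δ — no chain reaches any other.
That is 8.

8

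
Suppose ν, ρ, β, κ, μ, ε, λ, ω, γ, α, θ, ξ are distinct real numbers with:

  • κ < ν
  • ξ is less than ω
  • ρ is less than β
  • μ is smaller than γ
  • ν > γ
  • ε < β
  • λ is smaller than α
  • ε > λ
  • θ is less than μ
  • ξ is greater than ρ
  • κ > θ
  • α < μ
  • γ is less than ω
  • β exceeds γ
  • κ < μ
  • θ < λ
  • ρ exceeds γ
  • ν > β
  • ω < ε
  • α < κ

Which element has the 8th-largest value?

μ

Piecing the relations together gives one ordering: θ < λ < α < κ < μ < γ < ρ < ξ < ω < ε < β < ν.
Counting 8 from the largest end gives μ.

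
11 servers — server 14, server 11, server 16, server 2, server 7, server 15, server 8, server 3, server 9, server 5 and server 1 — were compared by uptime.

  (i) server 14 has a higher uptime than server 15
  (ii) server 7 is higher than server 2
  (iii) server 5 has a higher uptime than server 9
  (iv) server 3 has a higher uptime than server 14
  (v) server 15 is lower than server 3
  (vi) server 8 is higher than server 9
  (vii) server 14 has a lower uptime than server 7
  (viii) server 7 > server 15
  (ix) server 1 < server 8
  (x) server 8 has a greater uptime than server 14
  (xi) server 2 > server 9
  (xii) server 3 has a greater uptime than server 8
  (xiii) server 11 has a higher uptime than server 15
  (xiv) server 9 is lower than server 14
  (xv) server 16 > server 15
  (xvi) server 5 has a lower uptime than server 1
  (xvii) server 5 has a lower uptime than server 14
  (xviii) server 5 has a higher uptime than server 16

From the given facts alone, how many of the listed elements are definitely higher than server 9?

The elements the relations force above server 9 are server 5, server 14, server 1, server 8, server 2, server 7, server 3 — no chain reaches any other.
That is 7.

7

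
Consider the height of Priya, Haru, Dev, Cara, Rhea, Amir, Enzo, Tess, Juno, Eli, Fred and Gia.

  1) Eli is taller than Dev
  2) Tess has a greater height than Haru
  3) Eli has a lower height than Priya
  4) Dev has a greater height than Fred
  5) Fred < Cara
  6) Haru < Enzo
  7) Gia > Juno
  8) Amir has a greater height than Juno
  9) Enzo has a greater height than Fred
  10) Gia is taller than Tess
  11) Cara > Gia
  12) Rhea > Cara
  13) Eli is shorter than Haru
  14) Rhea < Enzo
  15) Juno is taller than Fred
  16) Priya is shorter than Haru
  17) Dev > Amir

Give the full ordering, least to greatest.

Fred < Juno < Amir < Dev < Eli < Priya < Haru < Tess < Gia < Cara < Rhea < Enzo

The consecutive links are each given: Fred < Juno; Juno < Amir; Amir < Dev; Dev < Eli; Eli < Priya; Priya < Haru; Haru < Tess; Tess < Gia; Gia < Cara; Cara < Rhea; Rhea < Enzo.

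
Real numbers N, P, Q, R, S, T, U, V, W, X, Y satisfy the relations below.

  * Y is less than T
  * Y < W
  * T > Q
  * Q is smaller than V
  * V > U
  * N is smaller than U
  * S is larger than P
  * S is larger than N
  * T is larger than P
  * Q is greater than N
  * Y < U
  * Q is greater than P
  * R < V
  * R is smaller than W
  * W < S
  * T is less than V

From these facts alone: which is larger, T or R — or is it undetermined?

undetermined

Following every chain through R: above R we get W, S, V.
T is not reached, and no chain runs the other way from T to R.
So the given relations leave the order of R and T undetermined.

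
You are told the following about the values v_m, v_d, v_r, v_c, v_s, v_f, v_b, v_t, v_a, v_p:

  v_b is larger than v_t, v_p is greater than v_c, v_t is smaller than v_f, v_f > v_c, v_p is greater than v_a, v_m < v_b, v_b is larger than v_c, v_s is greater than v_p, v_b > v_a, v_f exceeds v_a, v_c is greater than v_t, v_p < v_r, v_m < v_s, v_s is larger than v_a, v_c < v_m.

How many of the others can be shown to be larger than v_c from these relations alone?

6

The elements the relations force above v_c are v_m, v_f, v_p, v_r, v_b, v_s — no chain reaches any other.
That is 6.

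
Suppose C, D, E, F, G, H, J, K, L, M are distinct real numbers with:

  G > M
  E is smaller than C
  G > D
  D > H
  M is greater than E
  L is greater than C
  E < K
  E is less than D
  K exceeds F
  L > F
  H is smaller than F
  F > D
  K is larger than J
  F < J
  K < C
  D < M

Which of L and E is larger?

L

E < D and D < F give E < F.
With F < K: E < D < F < K.
With K < C: E < D < F < K < C.
Then C < L extends the chain to L.
So E < L; L is the larger of the two.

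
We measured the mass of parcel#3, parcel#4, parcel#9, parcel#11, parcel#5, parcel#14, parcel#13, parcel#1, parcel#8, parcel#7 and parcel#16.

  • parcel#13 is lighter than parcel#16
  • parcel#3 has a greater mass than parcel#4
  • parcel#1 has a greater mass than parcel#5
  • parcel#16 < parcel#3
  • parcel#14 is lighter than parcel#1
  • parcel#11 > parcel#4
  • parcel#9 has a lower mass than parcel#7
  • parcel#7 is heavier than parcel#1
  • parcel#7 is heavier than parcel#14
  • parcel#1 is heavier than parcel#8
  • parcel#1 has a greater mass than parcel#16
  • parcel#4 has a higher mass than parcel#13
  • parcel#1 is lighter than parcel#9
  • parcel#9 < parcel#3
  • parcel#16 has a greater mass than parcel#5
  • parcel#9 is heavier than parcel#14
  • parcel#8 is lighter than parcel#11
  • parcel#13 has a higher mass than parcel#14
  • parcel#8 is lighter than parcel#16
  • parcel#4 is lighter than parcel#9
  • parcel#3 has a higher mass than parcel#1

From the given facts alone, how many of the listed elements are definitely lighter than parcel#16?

4

Directly below parcel#16: parcel#8, parcel#5, parcel#13.
One step further: parcel#14 (4 so far).
No other element is forced below parcel#16 by the given relations, so the count is 4.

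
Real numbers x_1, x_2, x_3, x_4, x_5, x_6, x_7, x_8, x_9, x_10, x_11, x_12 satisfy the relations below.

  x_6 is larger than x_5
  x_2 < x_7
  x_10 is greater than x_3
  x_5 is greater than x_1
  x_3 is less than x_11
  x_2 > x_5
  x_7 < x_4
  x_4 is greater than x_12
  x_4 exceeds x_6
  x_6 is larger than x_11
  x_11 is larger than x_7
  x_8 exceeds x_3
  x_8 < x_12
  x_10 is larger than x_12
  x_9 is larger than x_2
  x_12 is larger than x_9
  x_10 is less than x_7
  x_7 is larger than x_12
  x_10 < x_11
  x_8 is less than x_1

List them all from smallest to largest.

Each adjacent pair is fixed by a given relation: x_3 < x_8; x_8 < x_1; x_1 < x_5; x_5 < x_2; x_2 < x_9; x_9 < x_12; x_12 < x_10; x_10 < x_7; x_7 < x_11; x_11 < x_6; x_6 < x_4. Chaining them end to end gives the full order.

x_3 < x_8 < x_1 < x_5 < x_2 < x_9 < x_12 < x_10 < x_7 < x_11 < x_6 < x_4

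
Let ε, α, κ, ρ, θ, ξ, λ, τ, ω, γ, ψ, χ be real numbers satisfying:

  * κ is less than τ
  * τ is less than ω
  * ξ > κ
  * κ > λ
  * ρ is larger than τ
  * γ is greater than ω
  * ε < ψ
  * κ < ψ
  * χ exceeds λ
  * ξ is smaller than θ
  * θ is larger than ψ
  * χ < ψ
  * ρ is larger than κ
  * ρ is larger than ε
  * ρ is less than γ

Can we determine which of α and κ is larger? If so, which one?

undetermined

Following every chain through κ: above κ we get τ, ξ, ω, ψ, ρ, θ, γ; below κ we get λ.
α is not reached, and no chain runs the other way from α to κ.
So the given relations leave the order of κ and α undetermined.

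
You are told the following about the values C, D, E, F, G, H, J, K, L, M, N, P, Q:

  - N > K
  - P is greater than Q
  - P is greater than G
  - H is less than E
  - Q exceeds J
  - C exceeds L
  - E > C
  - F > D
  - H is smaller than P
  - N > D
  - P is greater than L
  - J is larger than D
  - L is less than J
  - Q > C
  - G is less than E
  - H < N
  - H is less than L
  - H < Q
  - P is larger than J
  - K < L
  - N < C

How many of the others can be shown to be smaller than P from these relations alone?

9

The elements the relations force below P are G, K, D, H, L, N, J, C, Q — no chain reaches any other.
That is 9.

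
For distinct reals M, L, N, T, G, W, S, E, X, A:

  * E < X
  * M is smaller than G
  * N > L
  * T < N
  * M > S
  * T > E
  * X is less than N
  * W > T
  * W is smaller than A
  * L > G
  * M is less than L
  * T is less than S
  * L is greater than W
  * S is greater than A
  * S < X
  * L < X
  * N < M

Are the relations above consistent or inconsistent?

inconsistent

We have N < M stated directly, yet also M < G < L < X < N by chaining the others — so M < N. Contradiction.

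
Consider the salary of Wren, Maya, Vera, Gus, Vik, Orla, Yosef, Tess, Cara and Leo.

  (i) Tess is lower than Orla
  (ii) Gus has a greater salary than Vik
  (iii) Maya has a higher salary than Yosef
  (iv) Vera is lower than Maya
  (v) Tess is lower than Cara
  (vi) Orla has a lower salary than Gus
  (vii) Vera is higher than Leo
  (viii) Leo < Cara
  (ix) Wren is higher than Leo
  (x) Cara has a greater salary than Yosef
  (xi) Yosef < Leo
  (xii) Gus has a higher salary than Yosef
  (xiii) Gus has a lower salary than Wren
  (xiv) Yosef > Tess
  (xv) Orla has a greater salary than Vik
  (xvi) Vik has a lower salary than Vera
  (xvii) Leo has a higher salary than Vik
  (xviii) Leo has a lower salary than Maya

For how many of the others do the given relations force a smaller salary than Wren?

The elements the relations force below Wren are Vik, Tess, Orla, Yosef, Gus, Leo — no chain reaches any other.
That is 6.

6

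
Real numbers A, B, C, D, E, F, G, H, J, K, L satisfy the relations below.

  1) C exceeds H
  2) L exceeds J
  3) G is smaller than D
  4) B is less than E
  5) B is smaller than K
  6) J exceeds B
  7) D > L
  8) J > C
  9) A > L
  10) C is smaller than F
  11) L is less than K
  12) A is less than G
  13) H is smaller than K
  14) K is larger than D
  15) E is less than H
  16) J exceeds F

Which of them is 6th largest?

Piecing the relations together gives one ordering: B < E < H < C < F < J < L < A < G < D < K.
The 6th largest is J.

J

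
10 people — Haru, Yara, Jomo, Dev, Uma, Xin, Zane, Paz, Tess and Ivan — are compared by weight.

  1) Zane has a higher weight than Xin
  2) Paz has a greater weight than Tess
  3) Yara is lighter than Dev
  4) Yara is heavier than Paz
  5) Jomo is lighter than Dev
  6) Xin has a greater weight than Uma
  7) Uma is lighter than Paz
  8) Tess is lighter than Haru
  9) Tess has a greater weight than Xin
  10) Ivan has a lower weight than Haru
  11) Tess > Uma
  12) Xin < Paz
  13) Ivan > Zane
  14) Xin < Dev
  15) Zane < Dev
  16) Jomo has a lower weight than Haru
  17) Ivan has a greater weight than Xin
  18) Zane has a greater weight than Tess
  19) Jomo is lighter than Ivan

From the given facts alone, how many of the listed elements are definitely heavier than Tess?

6

From Tess the given relations immediately reach Paz, Zane, Haru.
From those, Yara, Dev, Ivan — 6 in total.
No other element is forced above Tess by the given relations, so the count is 6.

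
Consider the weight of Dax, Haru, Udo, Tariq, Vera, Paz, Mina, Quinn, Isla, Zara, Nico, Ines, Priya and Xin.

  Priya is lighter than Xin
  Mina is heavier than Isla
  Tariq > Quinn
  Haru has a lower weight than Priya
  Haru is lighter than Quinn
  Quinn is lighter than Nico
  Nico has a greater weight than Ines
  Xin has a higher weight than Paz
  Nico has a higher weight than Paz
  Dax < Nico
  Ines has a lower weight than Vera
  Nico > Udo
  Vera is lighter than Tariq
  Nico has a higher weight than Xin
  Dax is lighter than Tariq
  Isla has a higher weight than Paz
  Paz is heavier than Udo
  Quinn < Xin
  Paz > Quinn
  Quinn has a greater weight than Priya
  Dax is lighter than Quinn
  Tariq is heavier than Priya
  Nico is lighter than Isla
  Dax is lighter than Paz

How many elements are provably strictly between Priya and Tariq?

The relations place Priya below Tariq. An element lies strictly between them when it is forced above Priya and also forced below Tariq.
Above Priya: {Quinn, Paz, Xin, Nico, Isla, Mina}. Below Tariq: {Dax, Haru, Ines, Quinn, Vera}.
Intersection: {Quinn} — 1.

1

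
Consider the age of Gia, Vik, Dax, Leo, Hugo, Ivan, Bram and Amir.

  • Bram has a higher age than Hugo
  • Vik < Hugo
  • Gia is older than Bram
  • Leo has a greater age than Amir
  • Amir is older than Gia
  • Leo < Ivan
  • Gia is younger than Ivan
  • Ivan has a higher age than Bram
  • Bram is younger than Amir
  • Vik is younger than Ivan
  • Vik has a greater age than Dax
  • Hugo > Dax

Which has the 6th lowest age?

Chaining the given pairs: Dax < Vik < Hugo < Bram < Gia < Amir < Leo < Ivan.
The 6th smallest is Amir.

Amir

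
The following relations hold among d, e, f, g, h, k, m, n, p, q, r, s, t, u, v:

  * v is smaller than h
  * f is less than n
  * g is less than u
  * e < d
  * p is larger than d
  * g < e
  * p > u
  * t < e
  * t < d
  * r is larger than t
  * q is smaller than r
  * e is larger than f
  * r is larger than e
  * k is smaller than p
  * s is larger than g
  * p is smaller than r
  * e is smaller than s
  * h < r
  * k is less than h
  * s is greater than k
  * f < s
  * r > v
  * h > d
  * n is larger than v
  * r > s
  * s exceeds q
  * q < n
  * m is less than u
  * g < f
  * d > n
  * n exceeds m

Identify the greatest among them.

r

Chaining downward from r: directly below it, v, t, q, e, h, p, s; then g, k, f, u, d; then m, n.
That covers every other element, and nothing is given above r, so r is the greatest.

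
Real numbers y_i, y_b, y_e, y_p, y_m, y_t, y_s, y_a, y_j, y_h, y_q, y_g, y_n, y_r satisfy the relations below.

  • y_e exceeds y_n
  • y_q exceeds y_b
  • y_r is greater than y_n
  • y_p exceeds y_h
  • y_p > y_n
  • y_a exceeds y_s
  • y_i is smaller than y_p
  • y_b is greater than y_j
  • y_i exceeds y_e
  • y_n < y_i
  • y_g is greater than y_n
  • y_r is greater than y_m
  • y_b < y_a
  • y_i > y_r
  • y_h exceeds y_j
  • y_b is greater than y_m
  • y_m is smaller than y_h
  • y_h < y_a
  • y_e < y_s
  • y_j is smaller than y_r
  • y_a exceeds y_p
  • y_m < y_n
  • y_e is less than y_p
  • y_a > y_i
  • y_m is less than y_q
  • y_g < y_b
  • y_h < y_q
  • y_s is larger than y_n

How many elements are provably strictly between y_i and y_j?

1

Chaining upward from y_j reaches: y_b, y_h, y_q, y_r, y_p, y_a.
Chaining downward from y_i reaches: y_m, y_n, y_e, y_r.
Strictly between y_j and y_i are those in both lists: y_r — 1 element.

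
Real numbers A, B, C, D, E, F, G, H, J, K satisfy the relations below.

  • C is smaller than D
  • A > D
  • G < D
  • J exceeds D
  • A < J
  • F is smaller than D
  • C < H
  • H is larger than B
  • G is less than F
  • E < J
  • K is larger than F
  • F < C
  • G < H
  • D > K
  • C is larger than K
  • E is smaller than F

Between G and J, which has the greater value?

G < F < K < C < D < A < J, by transitivity through F, K, C, D, A.
So G < J; J is the larger of the two.

J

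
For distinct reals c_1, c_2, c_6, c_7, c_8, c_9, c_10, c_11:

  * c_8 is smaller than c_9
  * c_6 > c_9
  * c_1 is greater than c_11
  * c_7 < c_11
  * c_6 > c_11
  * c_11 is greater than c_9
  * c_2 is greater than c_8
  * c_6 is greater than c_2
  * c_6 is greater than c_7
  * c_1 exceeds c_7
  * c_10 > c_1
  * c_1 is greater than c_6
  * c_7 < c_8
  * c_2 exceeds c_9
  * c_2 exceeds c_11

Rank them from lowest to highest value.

The consecutive links are each given: c_7 < c_8; c_8 < c_9; c_9 < c_11; c_11 < c_2; c_2 < c_6; c_6 < c_1; c_1 < c_10.

c_7 < c_8 < c_9 < c_11 < c_2 < c_6 < c_1 < c_10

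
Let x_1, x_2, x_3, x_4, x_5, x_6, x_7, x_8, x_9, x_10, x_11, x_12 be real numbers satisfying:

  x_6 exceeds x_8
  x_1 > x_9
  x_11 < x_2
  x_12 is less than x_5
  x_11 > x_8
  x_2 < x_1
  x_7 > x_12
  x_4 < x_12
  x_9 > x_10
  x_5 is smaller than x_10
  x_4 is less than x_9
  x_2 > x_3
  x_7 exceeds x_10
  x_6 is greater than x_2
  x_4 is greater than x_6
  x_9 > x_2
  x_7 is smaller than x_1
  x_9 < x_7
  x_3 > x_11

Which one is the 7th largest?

Piecing the relations together gives one ordering: x_8 < x_11 < x_3 < x_2 < x_6 < x_4 < x_12 < x_5 < x_10 < x_9 < x_7 < x_1.
The 7th largest is x_4.

x_4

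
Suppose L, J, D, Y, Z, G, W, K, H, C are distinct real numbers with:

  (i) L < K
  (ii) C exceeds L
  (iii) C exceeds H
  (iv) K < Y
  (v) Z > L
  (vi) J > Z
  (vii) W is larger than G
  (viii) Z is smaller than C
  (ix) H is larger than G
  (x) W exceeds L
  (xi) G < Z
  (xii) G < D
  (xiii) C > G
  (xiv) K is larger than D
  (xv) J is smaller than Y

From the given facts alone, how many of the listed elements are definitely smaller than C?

4

The elements the relations force below C are G, L, Z, H — no chain reaches any other.
That is 4.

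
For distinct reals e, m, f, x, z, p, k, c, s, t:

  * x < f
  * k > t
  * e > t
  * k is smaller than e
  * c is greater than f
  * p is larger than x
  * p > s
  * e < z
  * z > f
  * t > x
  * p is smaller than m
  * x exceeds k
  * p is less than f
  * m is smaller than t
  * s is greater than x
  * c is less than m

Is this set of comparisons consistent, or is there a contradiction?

Chaining the given relations yields k < x < s < p < f < c < m < t, so k < t. But one relation states t < k. These cannot both hold.

inconsistent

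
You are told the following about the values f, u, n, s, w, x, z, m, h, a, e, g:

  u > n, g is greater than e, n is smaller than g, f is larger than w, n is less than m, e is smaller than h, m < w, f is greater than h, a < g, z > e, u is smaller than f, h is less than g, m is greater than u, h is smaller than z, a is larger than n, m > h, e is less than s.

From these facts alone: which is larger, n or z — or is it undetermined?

undetermined

Following every chain through n: above n we get u, a, m, w, f, g.
z is not reached, and no chain runs the other way from z to n.
So the given relations leave the order of n and z undetermined.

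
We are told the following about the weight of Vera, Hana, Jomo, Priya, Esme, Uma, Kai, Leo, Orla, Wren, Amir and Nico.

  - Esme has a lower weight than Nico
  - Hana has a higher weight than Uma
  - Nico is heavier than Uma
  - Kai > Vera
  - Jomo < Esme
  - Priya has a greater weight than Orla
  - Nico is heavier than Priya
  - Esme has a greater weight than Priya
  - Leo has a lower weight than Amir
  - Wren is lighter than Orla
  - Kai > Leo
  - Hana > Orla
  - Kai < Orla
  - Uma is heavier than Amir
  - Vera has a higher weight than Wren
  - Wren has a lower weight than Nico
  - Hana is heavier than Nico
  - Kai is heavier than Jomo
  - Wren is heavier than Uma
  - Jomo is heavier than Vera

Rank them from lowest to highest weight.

Each adjacent pair is fixed by a given relation: Leo < Amir; Amir < Uma; Uma < Wren; Wren < Vera; Vera < Jomo; Jomo < Kai; Kai < Orla; Orla < Priya; Priya < Esme; Esme < Nico; Nico < Hana. Chaining them end to end gives the full order.

Leo < Amir < Uma < Wren < Vera < Jomo < Kai < Orla < Priya < Esme < Nico < Hana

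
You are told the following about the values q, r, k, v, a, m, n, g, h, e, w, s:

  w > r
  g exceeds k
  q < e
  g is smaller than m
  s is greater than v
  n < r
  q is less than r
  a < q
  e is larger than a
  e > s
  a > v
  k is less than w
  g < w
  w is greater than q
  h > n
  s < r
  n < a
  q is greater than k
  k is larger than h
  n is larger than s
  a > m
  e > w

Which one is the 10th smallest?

r

Piecing the relations together gives one ordering: v < s < n < h < k < g < m < a < q < r < w < e.
Counting 10 from the smallest end gives r.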